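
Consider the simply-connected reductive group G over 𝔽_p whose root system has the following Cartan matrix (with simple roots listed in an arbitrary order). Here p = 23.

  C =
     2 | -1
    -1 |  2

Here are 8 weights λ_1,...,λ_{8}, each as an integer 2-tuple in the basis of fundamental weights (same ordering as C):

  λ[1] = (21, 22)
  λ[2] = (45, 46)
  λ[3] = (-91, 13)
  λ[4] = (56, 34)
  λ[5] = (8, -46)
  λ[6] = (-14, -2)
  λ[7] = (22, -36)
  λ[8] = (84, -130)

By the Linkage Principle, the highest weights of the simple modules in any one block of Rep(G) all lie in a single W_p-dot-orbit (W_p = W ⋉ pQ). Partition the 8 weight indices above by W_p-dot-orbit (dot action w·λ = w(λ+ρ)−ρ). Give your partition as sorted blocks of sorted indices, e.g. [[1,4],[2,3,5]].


Dynkin diagram of C (from the 2 off-diagonal −1 entries): A_2.

λ_j+ρ reflected into Ā_23 (⟨·,θ^∨⟩≤23); 2-tuples as given:

    [1] (0, 1)
    [2] (0, 1)
    [3] (14, 7)
    [4] (0, 11)
    [5] (1, 13)
    [6] (1, 13)
    [7] (0, 11)
    [8] (14, 7)

4 distinct reps among the 8 weights ⇒ 4 W_23-linkage classes:

[[1, 2], [3, 8], [4, 7], [5, 6]]


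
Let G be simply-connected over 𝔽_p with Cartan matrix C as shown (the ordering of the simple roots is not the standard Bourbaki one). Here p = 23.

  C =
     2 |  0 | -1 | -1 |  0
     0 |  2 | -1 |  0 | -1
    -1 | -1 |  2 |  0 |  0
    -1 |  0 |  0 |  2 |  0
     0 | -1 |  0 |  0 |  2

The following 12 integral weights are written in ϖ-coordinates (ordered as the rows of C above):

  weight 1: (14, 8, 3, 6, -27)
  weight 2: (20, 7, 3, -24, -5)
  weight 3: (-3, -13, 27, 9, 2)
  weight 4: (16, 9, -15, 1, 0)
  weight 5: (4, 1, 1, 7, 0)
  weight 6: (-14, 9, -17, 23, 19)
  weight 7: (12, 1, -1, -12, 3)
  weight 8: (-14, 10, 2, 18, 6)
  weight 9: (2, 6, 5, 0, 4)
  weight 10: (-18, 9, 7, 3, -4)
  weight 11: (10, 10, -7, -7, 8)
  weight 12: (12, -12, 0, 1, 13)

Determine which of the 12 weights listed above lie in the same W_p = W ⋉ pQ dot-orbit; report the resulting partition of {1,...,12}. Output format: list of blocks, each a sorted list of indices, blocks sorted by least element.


Cartan matrix: type A_5 (|W|=720); un-permuting the 5 rows.

Folding the 12 weights λ_j+ρ into Ā_23 (reps in the given 5-coord order):

  λ_1+ρ ↦ (3, 1, 10, 2, 3) · λ_2+ρ ↦ (2, 2, 0, 11, 4) · λ_3+ρ ↦ (3, 1, 10, 2, 3) · λ_4+ρ ↦ (3, 1, 10, 2, 3) · λ_5+ρ ↦ (5, 2, 2, 8, 1) · λ_6+ρ ↦ (3, 7, 6, 1, 5) · λ_7+ρ ↦ (2, 2, 0, 11, 4) · λ_8+ρ ↦ (3, 1, 10, 2, 3) · λ_9+ρ ↦ (3, 7, 6, 1, 5) · λ_10+ρ ↦ (5, 2, 2, 8, 1) · λ_11+ρ ↦ (1, 5, 5, 3, 7) · λ_12+ρ ↦ (3, 1, 10, 2, 3)

Linkage partition of the 12 weights (5 classes, p=23):

[[1, 3, 4, 8, 12], [2, 7], [5, 10], [6, 9], [11]]


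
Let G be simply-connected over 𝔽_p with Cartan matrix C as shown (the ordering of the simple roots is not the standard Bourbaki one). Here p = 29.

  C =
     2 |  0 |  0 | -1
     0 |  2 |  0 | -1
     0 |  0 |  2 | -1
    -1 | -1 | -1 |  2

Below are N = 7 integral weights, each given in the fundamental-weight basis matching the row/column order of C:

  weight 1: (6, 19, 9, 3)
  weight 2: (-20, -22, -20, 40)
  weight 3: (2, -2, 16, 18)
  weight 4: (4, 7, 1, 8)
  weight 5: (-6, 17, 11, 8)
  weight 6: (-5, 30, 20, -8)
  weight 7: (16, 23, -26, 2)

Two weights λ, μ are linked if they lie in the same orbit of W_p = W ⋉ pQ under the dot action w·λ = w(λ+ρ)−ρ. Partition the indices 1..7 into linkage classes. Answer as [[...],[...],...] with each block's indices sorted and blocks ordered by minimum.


C ↔ D_4 under row/col permutation; |W(D_4)| = 192.

λ_j+ρ reflected into Ā_29 (⟨·,θ^∨⟩≤29); 4-tuples as given:

    λ_1+ρ ↦ (5, 8, 2, 5)
    λ_2+ρ ↦ (1, 3, 1, 6)
    λ_3+ρ ↦ (1, 3, 1, 6)
    λ_4+ρ ↦ (5, 8, 2, 5)
    λ_5+ρ ↦ (5, 8, 2, 5)
    λ_6+ρ ↦ (5, 8, 2, 5)
    λ_7+ρ ↦ (5, 2, 3, 2)

3 distinct reps among the 7 weights ⇒ 3 W_29-linkage classes:

[[1, 4, 5, 6], [2, 3], [7]]


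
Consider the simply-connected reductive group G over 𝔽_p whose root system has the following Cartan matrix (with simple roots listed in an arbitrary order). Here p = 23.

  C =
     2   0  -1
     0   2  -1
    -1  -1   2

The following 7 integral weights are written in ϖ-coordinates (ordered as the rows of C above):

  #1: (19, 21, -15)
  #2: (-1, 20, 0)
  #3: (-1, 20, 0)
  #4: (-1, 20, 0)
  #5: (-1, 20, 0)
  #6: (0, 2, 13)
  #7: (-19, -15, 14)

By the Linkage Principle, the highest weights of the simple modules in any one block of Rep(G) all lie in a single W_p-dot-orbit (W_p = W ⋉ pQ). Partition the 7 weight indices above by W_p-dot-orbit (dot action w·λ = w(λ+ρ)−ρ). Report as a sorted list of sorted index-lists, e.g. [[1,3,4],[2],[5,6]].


A_3 Cartan matrix, 3 simple roots permuted; ρ=(1,1,1).

Folding the 7 weights λ_j+ρ into Ā_23 (reps in the given 3-coord order):

  1: (1, 3, 14)
  2: (0, 21, 1)
  3: (0, 21, 1)
  4: (0, 21, 1)
  5: (0, 21, 1)
  6: (1, 3, 14)
  7: (1, 3, 14)

Grouping the 7 weights by Ā_23-representative: 2 linkage classes.

[[1, 6, 7], [2, 3, 4, 5]]


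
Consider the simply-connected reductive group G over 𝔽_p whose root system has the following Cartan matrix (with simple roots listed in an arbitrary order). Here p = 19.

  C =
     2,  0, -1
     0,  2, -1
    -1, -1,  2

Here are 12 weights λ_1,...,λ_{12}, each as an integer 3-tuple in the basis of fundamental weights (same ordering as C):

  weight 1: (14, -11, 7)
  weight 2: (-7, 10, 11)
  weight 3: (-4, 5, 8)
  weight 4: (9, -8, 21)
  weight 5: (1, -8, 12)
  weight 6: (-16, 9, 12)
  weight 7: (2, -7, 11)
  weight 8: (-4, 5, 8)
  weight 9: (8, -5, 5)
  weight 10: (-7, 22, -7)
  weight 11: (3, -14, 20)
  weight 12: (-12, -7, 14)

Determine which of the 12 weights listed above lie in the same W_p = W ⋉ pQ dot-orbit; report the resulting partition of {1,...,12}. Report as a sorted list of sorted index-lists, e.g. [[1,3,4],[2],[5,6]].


Root system A_3: the 3×3 matrix C matches after relabeling.

Folding the 12 weights λ_j+ρ into Ā_19 (reps in the given 3-coord order):

  λ_1 → (9, 4, 2) · λ_2 → (2, 7, 6) · λ_3 → (3, 6, 6) · λ_4 → (3, 6, 6) · λ_5 → (2, 7, 6) · λ_6 → (9, 4, 2) · λ_7 → (3, 6, 6) · λ_8 → (3, 6, 6) · λ_9 → (9, 4, 2) · λ_10 → (2, 7, 6) · λ_11 → (2, 7, 6) · λ_12 → (9, 4, 2)

Partition of {1..12} into 3 W_19-dot-orbits:

[[1, 6, 9, 12], [2, 5, 10, 11], [3, 4, 7, 8]]


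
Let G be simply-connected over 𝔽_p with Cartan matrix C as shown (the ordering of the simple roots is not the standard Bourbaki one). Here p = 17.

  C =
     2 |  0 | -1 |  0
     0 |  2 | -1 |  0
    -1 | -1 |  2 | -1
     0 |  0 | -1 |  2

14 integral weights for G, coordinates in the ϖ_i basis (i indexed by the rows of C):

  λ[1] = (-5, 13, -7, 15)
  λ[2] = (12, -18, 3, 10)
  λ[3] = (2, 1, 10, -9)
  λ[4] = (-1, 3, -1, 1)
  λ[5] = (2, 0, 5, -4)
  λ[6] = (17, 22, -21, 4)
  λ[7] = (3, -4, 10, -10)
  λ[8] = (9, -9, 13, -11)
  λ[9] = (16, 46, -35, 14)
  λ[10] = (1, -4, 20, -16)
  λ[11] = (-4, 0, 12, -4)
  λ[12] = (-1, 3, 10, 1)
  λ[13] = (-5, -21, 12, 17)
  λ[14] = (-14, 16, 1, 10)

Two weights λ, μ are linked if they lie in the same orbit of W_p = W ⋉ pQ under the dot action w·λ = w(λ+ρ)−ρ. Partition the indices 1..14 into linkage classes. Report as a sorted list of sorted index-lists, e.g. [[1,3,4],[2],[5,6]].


Type D_4, rank 4, |W|=192; reorder rows/cols to standard.

W_17-reps of the 14 weights in Ā_17 (same 4-coord order as C):

  λ_1+ρ ↦ (3, 1, 3, 3);  λ_2+ρ ↦ (0, 4, 0, 2);  λ_3+ρ ↦ (3, 2, 1, 8);  λ_4+ρ ↦ (0, 4, 0, 2);  λ_5+ρ ↦ (3, 1, 3, 3);  λ_6+ρ ↦ (3, 2, 1, 8);  λ_7+ρ ↦ (3, 2, 1, 8);  λ_8+ρ ↦ (3, 1, 3, 3);  λ_9+ρ ↦ (0, 4, 0, 2);  λ_10+ρ ↦ (3, 2, 1, 8);  λ_11+ρ ↦ (3, 1, 3, 3);  λ_12+ρ ↦ (0, 4, 0, 2);  λ_13+ρ ↦ (3, 1, 3, 3);  λ_14+ρ ↦ (0, 4, 0, 2)

Grouping the 14 weights by Ā_17-representative: 3 linkage classes.

[[1, 5, 8, 11, 13], [2, 4, 9, 12, 14], [3, 6, 7, 10]]


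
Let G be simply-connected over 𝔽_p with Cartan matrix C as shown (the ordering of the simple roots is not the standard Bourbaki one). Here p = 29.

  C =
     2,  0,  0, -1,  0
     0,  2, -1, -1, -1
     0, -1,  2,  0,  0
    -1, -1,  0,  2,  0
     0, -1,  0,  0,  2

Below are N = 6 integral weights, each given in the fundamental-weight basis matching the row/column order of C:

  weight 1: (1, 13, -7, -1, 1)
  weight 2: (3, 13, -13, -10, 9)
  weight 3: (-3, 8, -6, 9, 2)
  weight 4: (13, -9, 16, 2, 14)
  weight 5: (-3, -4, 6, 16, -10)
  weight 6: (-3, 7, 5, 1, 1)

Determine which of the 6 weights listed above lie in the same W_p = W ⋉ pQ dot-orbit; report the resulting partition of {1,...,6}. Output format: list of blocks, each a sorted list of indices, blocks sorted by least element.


Dynkin diagram of C (from the 8 off-diagonal −1 entries): D_5.

Folding the 6 weights λ_j+ρ into Ā_29 (reps in the given 5-coord order):

  1: (2, 8, 6, 0, 2);  2: (2, 4, 5, 3, 3);  3: (2, 4, 5, 3, 3);  4: (2, 4, 5, 3, 3);  5: (2, 4, 5, 3, 3);  6: (2, 8, 6, 0, 2)

2 distinct reps among the 6 weights ⇒ 2 W_29-linkage classes:

[[1, 6], [2, 3, 4, 5]]


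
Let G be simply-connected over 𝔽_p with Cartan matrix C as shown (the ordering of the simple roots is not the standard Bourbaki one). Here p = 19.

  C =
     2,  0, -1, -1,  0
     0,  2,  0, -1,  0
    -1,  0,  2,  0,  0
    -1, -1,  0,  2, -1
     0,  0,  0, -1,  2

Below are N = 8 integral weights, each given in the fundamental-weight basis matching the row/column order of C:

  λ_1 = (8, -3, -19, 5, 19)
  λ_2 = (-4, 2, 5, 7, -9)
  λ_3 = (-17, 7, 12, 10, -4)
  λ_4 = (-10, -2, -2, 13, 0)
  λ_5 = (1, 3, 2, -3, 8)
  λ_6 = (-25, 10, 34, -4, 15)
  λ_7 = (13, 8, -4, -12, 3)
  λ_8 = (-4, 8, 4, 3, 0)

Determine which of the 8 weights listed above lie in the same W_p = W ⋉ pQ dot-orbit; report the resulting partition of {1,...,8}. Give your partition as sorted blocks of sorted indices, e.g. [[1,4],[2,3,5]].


D_5 Cartan matrix, 5 simple roots permuted; ρ=(1,1,1,1,1).

W_19-reps of the 8 weights in Ā_19 (same 5-coord order as C):

  [1] (2, 9, 2, 1, 1);  [2] (0, 0, 3, 3, 5);  [3] (0, 0, 3, 3, 5);  [4] (1, 1, 9, 3, 1);  [5] (0, 2, 3, 2, 7);  [6] (0, 0, 3, 3, 5);  [7] (0, 2, 3, 2, 7);  [8] (2, 9, 2, 1, 1)

The 8 indices split into 4 linkage classes (same alcove rep ⇔ same W_19-dot-orbit):

[[1, 8], [2, 3, 6], [4], [5, 7]]


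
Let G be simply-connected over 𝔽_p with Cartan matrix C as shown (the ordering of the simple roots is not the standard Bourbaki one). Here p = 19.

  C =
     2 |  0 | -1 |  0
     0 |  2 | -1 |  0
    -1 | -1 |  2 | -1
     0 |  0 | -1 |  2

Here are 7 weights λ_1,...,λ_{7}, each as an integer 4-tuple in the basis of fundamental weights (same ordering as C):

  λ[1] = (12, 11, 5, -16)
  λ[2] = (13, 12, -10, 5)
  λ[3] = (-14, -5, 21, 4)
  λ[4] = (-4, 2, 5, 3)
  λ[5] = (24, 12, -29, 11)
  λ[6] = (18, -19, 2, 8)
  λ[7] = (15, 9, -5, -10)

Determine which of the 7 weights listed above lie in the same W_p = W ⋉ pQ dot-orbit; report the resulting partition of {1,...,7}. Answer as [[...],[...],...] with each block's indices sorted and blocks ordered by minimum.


Root system D_4: the 4×4 matrix C matches after relabeling.

Alcove-folded reps (p=19, 7 weights, presented ϖ-order):

  λ_1+ρ ↦ (1, 0, 3, 3);  λ_2+ρ ↦ (5, 4, 1, 3);  λ_3+ρ ↦ (5, 4, 1, 3);  λ_4+ρ ↦ (3, 3, 3, 4);  λ_5+ρ ↦ (3, 3, 3, 4);  λ_6+ρ ↦ (1, 0, 3, 3);  λ_7+ρ ↦ (3, 3, 3, 4)

Partition of {1..7} into 3 W_19-dot-orbits:

[[1, 6], [2, 3], [4, 5, 7]]


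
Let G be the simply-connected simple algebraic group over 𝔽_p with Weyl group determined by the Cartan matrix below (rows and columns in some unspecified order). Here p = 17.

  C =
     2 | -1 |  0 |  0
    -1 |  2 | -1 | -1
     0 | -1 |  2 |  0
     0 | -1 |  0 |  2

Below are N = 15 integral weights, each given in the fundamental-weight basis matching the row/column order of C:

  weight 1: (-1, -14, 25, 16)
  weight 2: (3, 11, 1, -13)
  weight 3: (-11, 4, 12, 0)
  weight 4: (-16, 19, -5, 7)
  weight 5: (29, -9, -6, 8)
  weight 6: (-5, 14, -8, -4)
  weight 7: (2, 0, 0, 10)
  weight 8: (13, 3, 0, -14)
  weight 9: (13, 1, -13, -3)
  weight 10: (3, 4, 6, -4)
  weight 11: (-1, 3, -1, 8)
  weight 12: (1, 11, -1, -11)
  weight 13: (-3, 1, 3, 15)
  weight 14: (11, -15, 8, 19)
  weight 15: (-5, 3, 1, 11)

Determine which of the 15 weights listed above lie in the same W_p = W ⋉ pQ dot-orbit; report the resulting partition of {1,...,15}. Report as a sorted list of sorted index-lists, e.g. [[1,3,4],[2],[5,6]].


D_4 Cartan matrix, 4 simple roots permuted; ρ=(1,1,1,1).

Ā_17 reps of the 15 weights (D_4, coords as presented):

  1: (0, 4, 0, 9);  2: (3, 1, 1, 11);  3: (4, 1, 7, 3);  4: (4, 1, 7, 3);  5: (3, 1, 4, 8);  6: (4, 1, 7, 3);  7: (3, 1, 1, 11);  8: (4, 1, 7, 3);  9: (2, 2, 0, 10);  10: (4, 1, 7, 3);  11: (0, 4, 0, 9);  12: (2, 2, 0, 10);  13: (3, 1, 1, 11);  14: (1, 2, 2, 3);  15: (3, 1, 1, 11)

Grouping the 15 weights by Ā_17-representative: 6 linkage classes.

[[1, 11], [2, 7, 13, 15], [3, 4, 6, 8, 10], [5], [9, 12], [14]]


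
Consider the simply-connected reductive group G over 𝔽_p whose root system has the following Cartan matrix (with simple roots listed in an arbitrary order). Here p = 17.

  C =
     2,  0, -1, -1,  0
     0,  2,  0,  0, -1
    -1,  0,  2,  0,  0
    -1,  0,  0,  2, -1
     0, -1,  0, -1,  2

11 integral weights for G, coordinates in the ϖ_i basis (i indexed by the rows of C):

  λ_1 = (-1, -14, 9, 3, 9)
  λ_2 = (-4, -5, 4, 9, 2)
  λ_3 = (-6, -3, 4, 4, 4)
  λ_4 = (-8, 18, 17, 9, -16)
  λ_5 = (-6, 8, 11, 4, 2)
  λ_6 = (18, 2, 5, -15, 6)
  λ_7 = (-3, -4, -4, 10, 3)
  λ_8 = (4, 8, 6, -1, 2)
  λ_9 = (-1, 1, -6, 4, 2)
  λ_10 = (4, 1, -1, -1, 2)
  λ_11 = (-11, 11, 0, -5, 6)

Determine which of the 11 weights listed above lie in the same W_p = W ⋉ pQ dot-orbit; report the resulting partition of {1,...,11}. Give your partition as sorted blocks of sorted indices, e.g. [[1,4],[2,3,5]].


Type A_5, rank 5, |W|=720; reorder rows/cols to standard.

W_17-reps of the 11 weights in Ā_17 (same 5-coord order as C):

  [1] (0, 3, 3, 1, 3);  [2] (3, 3, 2, 6, 1);  [3] (5, 2, 0, 0, 3);  [4] (3, 3, 2, 6, 1);  [5] (5, 2, 0, 0, 3);  [6] (3, 3, 2, 6, 1);  [7] (3, 3, 2, 6, 1);  [8] (5, 2, 0, 0, 3);  [9] (5, 2, 0, 0, 3);  [10] (5, 2, 0, 0, 3);  [11] (3, 3, 2, 6, 1)

These 11 weights hit 3 W_17-dot-orbits; sizes (1, 5, 5):

[[1], [2, 4, 6, 7, 11], [3, 5, 8, 9, 10]]


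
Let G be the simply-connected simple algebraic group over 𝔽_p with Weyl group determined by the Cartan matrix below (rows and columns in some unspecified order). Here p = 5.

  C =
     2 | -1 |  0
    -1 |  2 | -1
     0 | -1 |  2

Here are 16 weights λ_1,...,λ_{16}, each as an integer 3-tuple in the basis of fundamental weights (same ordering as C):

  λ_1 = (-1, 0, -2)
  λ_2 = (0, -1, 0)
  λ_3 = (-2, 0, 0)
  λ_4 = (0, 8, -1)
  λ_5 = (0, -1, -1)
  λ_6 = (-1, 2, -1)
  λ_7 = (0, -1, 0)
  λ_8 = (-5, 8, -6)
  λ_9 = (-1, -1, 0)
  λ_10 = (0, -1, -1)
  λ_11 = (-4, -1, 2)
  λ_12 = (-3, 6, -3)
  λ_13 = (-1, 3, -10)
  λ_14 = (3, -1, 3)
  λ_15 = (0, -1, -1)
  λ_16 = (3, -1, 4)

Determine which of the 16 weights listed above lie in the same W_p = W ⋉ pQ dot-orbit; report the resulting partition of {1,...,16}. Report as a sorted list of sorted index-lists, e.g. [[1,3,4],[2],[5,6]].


C ↔ A_3 under row/col permutation; |W(A_3)| = 24.

Each λ_j+ρ reduced to Ā_5; 3-tuples below use C's row order:

  λ_1+ρ ↦ (0, 0, 1) · λ_2+ρ ↦ (1, 0, 1) · λ_3+ρ ↦ (1, 0, 1) · λ_4+ρ ↦ (0, 0, 1) · λ_5+ρ ↦ (1, 0, 0) · λ_6+ρ ↦ (0, 3, 0) · λ_7+ρ ↦ (1, 0, 1) · λ_8+ρ ↦ (0, 0, 1) · λ_9+ρ ↦ (0, 0, 1) · λ_10+ρ ↦ (1, 0, 0) · λ_11+ρ ↦ (0, 3, 0) · λ_12+ρ ↦ (0, 3, 0) · λ_13+ρ ↦ (1, 0, 0) · λ_14+ρ ↦ (1, 0, 1) · λ_15+ρ ↦ (1, 0, 0) · λ_16+ρ ↦ (0, 0, 1)

The 16 indices split into 4 linkage classes (same alcove rep ⇔ same W_5-dot-orbit):

[[1, 4, 8, 9, 16], [2, 3, 7, 14], [5, 10, 13, 15], [6, 11, 12]]


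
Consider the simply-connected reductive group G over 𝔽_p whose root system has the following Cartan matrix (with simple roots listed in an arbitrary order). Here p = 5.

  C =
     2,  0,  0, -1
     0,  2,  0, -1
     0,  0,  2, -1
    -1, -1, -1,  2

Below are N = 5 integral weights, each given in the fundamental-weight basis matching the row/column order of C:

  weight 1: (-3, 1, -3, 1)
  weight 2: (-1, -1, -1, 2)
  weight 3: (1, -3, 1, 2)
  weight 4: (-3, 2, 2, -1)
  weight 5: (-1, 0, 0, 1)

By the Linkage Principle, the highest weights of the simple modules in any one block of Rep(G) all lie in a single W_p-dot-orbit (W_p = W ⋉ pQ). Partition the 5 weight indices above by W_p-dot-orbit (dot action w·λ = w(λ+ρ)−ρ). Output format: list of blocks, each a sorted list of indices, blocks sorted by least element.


Type D_4, rank 4, |W|=192; reorder rows/cols to standard.

Ā_5 reps of the 5 weights (D_4, coords as presented):

  λ_1+ρ ↦ (0, 0, 0, 2)
  λ_2+ρ ↦ (0, 0, 0, 2)
  λ_3+ρ ↦ (0, 0, 0, 2)
  λ_4+ρ ↦ (0, 1, 1, 1)
  λ_5+ρ ↦ (0, 1, 1, 1)

Grouping the 5 weights by Ā_5-representative: 2 linkage classes.

[[1, 2, 3], [4, 5]]


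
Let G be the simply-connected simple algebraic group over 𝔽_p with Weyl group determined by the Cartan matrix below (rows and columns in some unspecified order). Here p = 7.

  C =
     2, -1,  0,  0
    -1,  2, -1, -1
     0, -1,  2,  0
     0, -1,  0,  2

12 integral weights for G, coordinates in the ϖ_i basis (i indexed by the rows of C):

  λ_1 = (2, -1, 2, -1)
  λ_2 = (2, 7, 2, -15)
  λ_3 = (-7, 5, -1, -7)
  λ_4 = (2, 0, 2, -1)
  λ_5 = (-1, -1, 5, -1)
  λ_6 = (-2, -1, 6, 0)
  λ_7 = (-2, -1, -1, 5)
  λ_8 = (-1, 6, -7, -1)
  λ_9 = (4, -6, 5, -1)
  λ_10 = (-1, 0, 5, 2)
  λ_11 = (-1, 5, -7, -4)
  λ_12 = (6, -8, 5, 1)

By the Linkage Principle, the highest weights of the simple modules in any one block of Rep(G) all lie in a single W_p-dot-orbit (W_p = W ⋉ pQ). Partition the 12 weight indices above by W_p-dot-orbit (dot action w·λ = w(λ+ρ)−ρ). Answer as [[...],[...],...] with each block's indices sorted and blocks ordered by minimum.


Root system D_4: the 4×4 matrix C matches after relabeling.

Folding the 12 weights λ_j+ρ into Ā_7 (reps in the given 4-coord order):

  λ_1 → (3, 0, 3, 0) · λ_2 → (3, 0, 3, 0) · λ_3 → (0, 0, 6, 0) · λ_4 → (3, 0, 3, 0) · λ_5 → (0, 0, 6, 0) · λ_6 → (0, 0, 6, 0) · λ_7 → (0, 0, 1, 5) · λ_8 → (0, 0, 6, 0) · λ_9 → (0, 0, 1, 5) · λ_10 → (3, 0, 3, 0) · λ_11 → (3, 0, 3, 0) · λ_12 → (0, 0, 1, 5)

The 12 indices split into 3 linkage classes (same alcove rep ⇔ same W_7-dot-orbit):

[[1, 2, 4, 10, 11], [3, 5, 6, 8], [7, 9, 12]]


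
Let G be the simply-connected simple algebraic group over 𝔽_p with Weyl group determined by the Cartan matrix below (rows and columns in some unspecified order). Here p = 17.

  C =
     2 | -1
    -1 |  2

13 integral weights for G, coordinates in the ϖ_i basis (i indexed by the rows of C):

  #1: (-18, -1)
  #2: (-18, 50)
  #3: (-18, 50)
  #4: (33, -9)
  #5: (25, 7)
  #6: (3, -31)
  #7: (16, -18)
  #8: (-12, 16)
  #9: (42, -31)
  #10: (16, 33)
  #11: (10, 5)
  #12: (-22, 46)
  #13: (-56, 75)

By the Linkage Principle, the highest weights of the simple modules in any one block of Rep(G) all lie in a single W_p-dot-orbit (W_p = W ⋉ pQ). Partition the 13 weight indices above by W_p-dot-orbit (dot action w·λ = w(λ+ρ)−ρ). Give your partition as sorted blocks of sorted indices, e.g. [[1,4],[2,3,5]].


Root system A_2: the 2×2 matrix C matches after relabeling.

Alcove-folded reps (p=17, 13 weights, presented ϖ-order):

    1: (0, 17)
    2: (0, 17)
    3: (0, 17)
    4: (0, 9)
    5: (0, 9)
    6: (4, 9)
    7: (0, 17)
    8: (11, 6)
    9: (4, 9)
    10: (0, 17)
    11: (11, 6)
    12: (4, 9)
    13: (4, 9)

The 13 indices split into 4 linkage classes (same alcove rep ⇔ same W_17-dot-orbit):

[[1, 2, 3, 7, 10], [4, 5], [6, 9, 12, 13], [8, 11]]


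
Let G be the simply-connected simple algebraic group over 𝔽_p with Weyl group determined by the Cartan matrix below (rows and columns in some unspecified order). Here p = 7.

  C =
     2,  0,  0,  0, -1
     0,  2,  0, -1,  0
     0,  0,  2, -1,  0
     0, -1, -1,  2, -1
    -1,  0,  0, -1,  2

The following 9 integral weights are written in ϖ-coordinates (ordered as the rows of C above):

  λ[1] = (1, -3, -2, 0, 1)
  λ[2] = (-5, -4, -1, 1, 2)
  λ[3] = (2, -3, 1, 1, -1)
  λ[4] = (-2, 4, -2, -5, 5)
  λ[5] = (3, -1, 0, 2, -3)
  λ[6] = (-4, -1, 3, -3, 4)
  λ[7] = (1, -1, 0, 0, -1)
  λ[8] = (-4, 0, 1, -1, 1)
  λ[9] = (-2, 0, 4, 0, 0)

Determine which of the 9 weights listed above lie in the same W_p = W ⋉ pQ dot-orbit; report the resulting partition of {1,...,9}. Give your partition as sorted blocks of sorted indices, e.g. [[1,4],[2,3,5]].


Root system D_5: the 5×5 matrix C matches after relabeling.

W_7-reps of the 9 weights in Ā_7 (same 5-coord order as C):

  [1] (2, 0, 1, 1, 0)
  [2] (2, 0, 1, 1, 0)
  [3] (3, 2, 2, 0, 0)
  [4] (1, 0, 4, 1, 0)
  [5] (2, 0, 1, 1, 0)
  [6] (3, 2, 2, 0, 0)
  [7] (2, 0, 1, 1, 0)
  [8] (2, 0, 1, 1, 0)
  [9] (1, 0, 4, 1, 0)

Grouping the 9 weights by Ā_7-representative: 3 linkage classes.

[[1, 2, 5, 7, 8], [3, 6], [4, 9]]


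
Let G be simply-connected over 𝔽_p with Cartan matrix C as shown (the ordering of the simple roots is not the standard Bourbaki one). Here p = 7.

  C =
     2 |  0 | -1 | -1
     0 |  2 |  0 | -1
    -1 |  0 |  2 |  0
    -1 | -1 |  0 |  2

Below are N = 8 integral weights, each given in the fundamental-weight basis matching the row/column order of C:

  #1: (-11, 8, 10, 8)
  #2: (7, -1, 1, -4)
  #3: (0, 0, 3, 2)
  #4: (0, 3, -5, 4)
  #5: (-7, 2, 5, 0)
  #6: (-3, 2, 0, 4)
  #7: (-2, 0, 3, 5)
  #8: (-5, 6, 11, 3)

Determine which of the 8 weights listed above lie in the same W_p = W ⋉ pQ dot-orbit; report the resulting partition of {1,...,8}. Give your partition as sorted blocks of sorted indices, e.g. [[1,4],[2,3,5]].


C ↔ A_4 under row/col permutation; |W(A_4)| = 120.

Ā_7 reps of the 8 weights (A_4, coords as presented):

    [1] (1, 1, 2, 2)
    [2] (4, 0, 1, 0)
    [3] (1, 1, 2, 2)
    [4] (1, 1, 2, 2)
    [5] (1, 2, 0, 3)
    [6] (1, 2, 0, 3)
    [7] (1, 2, 0, 3)
    [8] (4, 0, 1, 0)

Grouping the 8 weights by Ā_7-representative: 3 linkage classes.

[[1, 3, 4], [2, 8], [5, 6, 7]]


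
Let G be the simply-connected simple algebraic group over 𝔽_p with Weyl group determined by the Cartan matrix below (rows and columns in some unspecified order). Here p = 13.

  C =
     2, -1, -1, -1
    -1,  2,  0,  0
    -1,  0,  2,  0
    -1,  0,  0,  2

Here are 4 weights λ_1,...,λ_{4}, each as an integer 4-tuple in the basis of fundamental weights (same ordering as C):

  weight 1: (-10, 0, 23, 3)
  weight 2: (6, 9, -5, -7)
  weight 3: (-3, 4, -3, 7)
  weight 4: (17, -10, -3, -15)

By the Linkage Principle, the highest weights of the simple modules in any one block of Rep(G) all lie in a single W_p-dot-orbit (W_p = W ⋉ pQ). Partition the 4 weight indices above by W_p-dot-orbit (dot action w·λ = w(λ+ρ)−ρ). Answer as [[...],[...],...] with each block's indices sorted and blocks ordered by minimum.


Type D_4, rank 4, |W|=192; reorder rows/cols to standard.

Each λ_j+ρ reduced to Ā_13; 4-tuples below use C's row order:

  [1] (2, 1, 2, 4) · [2] (1, 6, 0, 2) · [3] (2, 1, 2, 4) · [4] (2, 1, 2, 4)

Partition of {1..4} into 2 W_13-dot-orbits:

[[1, 3, 4], [2]]


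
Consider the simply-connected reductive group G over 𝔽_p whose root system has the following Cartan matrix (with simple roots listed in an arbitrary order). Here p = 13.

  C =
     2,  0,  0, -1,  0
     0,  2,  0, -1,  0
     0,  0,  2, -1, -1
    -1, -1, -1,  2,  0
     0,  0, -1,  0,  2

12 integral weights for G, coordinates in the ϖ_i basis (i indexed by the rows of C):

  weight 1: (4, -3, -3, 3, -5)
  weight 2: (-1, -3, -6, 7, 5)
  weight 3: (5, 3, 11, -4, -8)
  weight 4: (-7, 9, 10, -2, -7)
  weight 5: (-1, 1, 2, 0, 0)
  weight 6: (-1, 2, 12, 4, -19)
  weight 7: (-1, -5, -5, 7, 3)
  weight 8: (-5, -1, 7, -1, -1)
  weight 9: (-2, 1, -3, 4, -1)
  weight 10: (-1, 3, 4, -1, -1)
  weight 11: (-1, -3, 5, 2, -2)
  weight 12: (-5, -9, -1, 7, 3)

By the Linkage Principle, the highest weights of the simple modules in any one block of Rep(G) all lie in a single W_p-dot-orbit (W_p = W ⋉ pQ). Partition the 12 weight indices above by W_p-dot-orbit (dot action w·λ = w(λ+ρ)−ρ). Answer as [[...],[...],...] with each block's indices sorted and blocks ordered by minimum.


C ↔ D_5 under row/col permutation; |W(D_5)| = 1920.

Each λ_j+ρ reduced to Ā_13; 5-tuples below use C's row order:

  1: (1, 2, 0, 2, 2) · 2: (0, 2, 3, 1, 1) · 3: (0, 2, 3, 1, 1) · 4: (0, 2, 3, 1, 1) · 5: (0, 2, 3, 1, 1) · 6: (3, 0, 5, 0, 0) · 7: (0, 4, 4, 0, 0) · 8: (0, 4, 4, 0, 0) · 9: (1, 2, 0, 2, 2) · 10: (0, 4, 4, 0, 0) · 11: (0, 2, 3, 1, 1) · 12: (0, 4, 4, 0, 0)

Grouping the 12 weights by Ā_13-representative: 4 linkage classes.

[[1, 9], [2, 3, 4, 5, 11], [6], [7, 8, 10, 12]]


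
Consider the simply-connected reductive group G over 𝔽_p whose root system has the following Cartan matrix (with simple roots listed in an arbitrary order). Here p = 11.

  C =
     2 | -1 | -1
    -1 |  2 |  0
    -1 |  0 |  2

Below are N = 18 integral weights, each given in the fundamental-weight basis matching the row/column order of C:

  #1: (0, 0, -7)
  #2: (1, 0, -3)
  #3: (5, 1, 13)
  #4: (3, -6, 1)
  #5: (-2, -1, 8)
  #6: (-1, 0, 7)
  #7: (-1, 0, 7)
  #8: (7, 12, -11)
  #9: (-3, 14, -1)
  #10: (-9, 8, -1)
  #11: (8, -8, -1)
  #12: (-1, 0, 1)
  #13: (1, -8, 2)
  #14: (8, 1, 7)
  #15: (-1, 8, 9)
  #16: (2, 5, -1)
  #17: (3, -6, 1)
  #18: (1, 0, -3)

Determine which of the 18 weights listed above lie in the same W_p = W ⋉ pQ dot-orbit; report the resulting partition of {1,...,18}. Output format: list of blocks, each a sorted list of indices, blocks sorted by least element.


C ↔ A_3 under row/col permutation; |W(A_3)| = 24.

Alcove-folded reps (p=11, 18 weights, presented ϖ-order):

    λ_1+ρ ↦ (1, 4, 1)
    λ_2+ρ ↦ (0, 1, 2)
    λ_3+ρ ↦ (3, 6, 0)
    λ_4+ρ ↦ (1, 4, 1)
    λ_5+ρ ↦ (0, 1, 8)
    λ_6+ρ ↦ (0, 1, 8)
    λ_7+ρ ↦ (0, 1, 8)
    λ_8+ρ ↦ (0, 1, 2)
    λ_9+ρ ↦ (2, 7, 0)
    λ_10+ρ ↦ (0, 1, 8)
    λ_11+ρ ↦ (2, 7, 0)
    λ_12+ρ ↦ (0, 1, 2)
    λ_13+ρ ↦ (3, 2, 2)
    λ_14+ρ ↦ (3, 6, 0)
    λ_15+ρ ↦ (0, 1, 2)
    λ_16+ρ ↦ (3, 6, 0)
    λ_17+ρ ↦ (1, 4, 1)
    λ_18+ρ ↦ (0, 1, 2)

These 18 weights hit 6 W_11-dot-orbits; sizes (3, 5, 3, 4, 2, 1):

[[1, 4, 17], [2, 8, 12, 15, 18], [3, 14, 16], [5, 6, 7, 10], [9, 11], [13]]


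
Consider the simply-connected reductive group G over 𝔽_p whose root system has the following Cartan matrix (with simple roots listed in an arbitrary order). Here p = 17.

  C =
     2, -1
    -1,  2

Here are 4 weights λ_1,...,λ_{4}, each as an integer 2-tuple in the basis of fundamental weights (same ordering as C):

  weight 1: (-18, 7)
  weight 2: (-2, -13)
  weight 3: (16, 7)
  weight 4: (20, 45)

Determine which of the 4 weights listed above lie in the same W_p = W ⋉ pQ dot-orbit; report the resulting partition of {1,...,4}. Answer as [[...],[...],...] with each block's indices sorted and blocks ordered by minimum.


Root system A_2: the 2×2 matrix C matches after relabeling.

Alcove-folded reps (p=17, 4 weights, presented ϖ-order):

  1: (8, 9) · 2: (12, 1) · 3: (9, 0) · 4: (12, 1)

These 4 weights hit 3 W_17-dot-orbits; sizes (1, 2, 1):

[[1], [2, 4], [3]]


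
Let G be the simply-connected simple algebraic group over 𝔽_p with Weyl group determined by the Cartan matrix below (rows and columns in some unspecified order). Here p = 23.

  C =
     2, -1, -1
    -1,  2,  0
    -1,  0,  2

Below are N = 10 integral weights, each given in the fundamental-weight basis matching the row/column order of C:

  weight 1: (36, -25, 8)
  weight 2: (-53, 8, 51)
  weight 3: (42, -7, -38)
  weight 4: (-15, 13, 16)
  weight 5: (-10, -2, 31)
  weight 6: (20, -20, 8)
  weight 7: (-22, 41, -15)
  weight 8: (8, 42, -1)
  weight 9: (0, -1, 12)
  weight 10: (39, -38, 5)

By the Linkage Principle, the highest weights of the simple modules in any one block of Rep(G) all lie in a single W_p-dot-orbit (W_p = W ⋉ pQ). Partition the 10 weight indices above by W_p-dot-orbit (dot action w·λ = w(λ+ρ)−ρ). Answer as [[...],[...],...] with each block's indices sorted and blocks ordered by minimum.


Root system A_3: the 3×3 matrix C matches after relabeling.

Each λ_j+ρ reduced to Ā_23; 3-tuples below use C's row order:

  λ_1 → (1, 0, 13) · λ_2 → (14, 0, 3) · λ_3 → (14, 0, 3) · λ_4 → (14, 0, 3) · λ_5 → (1, 0, 13) · λ_6 → (2, 12, 2) · λ_7 → (2, 12, 2) · λ_8 → (14, 0, 3) · λ_9 → (1, 0, 13) · λ_10 → (14, 0, 3)

3 distinct reps among the 10 weights ⇒ 3 W_23-linkage classes:

[[1, 5, 9], [2, 3, 4, 8, 10], [6, 7]]


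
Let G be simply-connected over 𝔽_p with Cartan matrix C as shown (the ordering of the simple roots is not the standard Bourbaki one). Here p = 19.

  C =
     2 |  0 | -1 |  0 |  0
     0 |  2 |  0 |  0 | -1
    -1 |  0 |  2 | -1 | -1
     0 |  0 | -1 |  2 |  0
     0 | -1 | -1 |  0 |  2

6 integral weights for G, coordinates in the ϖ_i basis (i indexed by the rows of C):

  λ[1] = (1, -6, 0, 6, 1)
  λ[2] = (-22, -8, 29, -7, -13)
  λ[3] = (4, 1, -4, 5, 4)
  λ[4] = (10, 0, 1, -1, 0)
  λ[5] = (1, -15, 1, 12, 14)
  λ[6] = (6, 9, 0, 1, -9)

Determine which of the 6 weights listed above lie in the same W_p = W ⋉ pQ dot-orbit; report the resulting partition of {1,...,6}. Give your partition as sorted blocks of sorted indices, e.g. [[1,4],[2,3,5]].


Type D_5, rank 5, |W|=1920; reorder rows/cols to standard.

λ_j+ρ reflected into Ā_19 (⟨·,θ^∨⟩≤19); 5-tuples as given:

    [1] (0, 2, 2, 5, 1)
    [2] (0, 2, 2, 5, 1)
    [3] (2, 2, 3, 3, 2)
    [4] (11, 1, 2, 0, 1)
    [5] (11, 1, 2, 0, 1)
    [6] (0, 2, 2, 5, 1)

The 6 indices split into 3 linkage classes (same alcove rep ⇔ same W_19-dot-orbit):

[[1, 2, 6], [3], [4, 5]]


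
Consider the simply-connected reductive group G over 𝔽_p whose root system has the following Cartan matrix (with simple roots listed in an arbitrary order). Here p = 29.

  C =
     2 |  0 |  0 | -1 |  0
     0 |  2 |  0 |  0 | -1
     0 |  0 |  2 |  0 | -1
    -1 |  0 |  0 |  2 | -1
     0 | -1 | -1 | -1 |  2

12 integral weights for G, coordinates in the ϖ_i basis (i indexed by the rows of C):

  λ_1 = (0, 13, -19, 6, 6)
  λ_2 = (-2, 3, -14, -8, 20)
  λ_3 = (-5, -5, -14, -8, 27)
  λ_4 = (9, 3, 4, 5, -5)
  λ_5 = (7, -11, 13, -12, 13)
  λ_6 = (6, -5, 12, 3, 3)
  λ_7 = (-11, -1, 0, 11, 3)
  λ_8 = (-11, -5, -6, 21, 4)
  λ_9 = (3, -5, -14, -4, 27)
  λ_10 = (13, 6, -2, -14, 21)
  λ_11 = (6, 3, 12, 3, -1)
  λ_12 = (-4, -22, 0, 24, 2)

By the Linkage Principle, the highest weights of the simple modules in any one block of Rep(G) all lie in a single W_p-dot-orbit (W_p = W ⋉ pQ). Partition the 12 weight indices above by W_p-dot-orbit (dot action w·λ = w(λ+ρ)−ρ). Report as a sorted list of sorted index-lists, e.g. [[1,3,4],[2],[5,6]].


D_5 Cartan matrix, 5 simple roots permuted; ρ=(1,1,1,1,1).

Alcove-folded reps (p=29, 12 weights, presented ϖ-order):

    1: (3, 3, 7, 1, 7)
    2: (7, 4, 13, 1, 0)
    3: (7, 4, 13, 1, 0)
    4: (10, 0, 1, 2, 4)
    5: (3, 3, 7, 1, 7)
    6: (7, 4, 13, 1, 0)
    7: (10, 0, 1, 2, 4)
    8: (10, 0, 1, 2, 4)
    9: (7, 4, 13, 1, 0)
    10: (8, 6, 0, 0, 1)
    11: (7, 4, 13, 1, 0)
    12: (3, 3, 17, 0, 1)

The 12 indices split into 5 linkage classes (same alcove rep ⇔ same W_29-dot-orbit):

[[1, 5], [2, 3, 6, 9, 11], [4, 7, 8], [10], [12]]


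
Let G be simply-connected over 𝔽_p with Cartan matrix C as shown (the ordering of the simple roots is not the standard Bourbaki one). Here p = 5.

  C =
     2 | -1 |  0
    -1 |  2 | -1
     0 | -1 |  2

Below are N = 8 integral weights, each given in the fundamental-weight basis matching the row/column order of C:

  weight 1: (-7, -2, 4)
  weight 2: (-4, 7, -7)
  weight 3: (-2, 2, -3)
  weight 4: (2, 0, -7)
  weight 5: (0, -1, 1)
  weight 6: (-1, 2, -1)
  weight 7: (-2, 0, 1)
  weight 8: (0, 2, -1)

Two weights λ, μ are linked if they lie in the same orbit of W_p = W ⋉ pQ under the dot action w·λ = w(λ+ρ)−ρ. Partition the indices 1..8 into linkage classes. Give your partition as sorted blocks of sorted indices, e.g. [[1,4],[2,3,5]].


Cartan matrix: type A_3 (|W|=24); un-permuting the 3 rows.

Ā_5 reps of the 8 weights (A_3, coords as presented):

  λ_1 → (1, 3, 0)
  λ_2 → (1, 0, 2)
  λ_3 → (1, 0, 2)
  λ_4 → (1, 3, 0)
  λ_5 → (1, 0, 2)
  λ_6 → (0, 3, 0)
  λ_7 → (1, 0, 2)
  λ_8 → (1, 3, 0)

3 distinct reps among the 8 weights ⇒ 3 W_5-linkage classes:

[[1, 4, 8], [2, 3, 5, 7], [6]]


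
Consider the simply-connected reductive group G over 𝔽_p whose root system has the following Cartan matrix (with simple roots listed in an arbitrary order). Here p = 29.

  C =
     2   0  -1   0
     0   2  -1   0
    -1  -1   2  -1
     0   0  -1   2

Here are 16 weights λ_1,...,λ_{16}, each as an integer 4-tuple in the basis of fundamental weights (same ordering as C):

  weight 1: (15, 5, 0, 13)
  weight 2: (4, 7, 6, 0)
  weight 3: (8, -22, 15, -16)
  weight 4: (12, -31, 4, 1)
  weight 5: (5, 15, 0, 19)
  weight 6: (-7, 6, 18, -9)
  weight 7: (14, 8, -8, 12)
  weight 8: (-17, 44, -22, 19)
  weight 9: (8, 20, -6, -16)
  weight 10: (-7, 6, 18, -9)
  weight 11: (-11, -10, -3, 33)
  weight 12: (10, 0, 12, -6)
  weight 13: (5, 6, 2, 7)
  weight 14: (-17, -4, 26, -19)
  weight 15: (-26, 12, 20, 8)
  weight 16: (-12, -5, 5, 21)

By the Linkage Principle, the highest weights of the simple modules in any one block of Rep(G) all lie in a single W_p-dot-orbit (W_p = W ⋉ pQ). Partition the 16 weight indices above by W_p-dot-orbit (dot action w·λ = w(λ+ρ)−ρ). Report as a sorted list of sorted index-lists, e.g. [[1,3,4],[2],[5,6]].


Cartan matrix: type D_4 (|W|=192); un-permuting the 4 rows.

Folding the 16 weights λ_j+ρ into Ā_29 (reps in the given 4-coord order):

  λ_1 → (8, 2, 6, 6);  λ_2 → (5, 8, 7, 1);  λ_3 → (11, 1, 4, 5);  λ_4 → (2, 5, 4, 13);  λ_5 → (8, 2, 6, 6);  λ_6 → (6, 7, 3, 8);  λ_7 → (8, 2, 6, 6);  λ_8 → (5, 8, 7, 1);  λ_9 → (11, 1, 4, 5);  λ_10 → (6, 7, 3, 8);  λ_11 → (6, 7, 3, 8);  λ_12 → (11, 1, 4, 5);  λ_13 → (6, 7, 3, 8);  λ_14 → (6, 7, 3, 8);  λ_15 → (11, 1, 4, 5);  λ_16 → (2, 5, 4, 13)

5 distinct reps among the 16 weights ⇒ 5 W_29-linkage classes:

[[1, 5, 7], [2, 8], [3, 9, 12, 15], [4, 16], [6, 10, 11, 13, 14]]


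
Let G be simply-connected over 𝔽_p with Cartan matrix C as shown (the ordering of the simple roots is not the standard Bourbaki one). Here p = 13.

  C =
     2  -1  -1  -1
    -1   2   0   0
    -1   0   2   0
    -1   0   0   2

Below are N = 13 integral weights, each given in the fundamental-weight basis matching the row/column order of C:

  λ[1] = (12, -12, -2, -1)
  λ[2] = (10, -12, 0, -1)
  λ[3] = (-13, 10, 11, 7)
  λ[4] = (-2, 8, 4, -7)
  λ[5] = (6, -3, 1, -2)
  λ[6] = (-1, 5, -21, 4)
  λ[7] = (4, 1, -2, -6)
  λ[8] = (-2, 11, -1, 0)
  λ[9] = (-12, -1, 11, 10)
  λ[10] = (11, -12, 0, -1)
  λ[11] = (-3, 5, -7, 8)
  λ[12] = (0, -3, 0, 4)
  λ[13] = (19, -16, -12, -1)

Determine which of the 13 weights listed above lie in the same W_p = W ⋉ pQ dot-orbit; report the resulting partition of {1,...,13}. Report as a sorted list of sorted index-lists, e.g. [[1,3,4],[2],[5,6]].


Type D_4, rank 4, |W|=192; reorder rows/cols to standard.

Alcove-folded reps (p=13, 13 weights, presented ϖ-order):

  λ_1+ρ ↦ (0, 11, 1, 0) · λ_2+ρ ↦ (0, 11, 1, 0) · λ_3+ρ ↦ (1, 1, 0, 4) · λ_4+ρ ↦ (4, 2, 2, 1) · λ_5+ρ ↦ (4, 2, 2, 1) · λ_6+ρ ↦ (4, 2, 2, 1) · λ_7+ρ ↦ (1, 1, 0, 4) · λ_8+ρ ↦ (0, 11, 1, 0) · λ_9+ρ ↦ (0, 11, 1, 0) · λ_10+ρ ↦ (0, 11, 1, 0) · λ_11+ρ ↦ (4, 2, 2, 1) · λ_12+ρ ↦ (1, 1, 0, 4) · λ_13+ρ ↦ (4, 2, 2, 1)

Linkage partition of the 13 weights (3 classes, p=13):

[[1, 2, 8, 9, 10], [3, 7, 12], [4, 5, 6, 11, 13]]


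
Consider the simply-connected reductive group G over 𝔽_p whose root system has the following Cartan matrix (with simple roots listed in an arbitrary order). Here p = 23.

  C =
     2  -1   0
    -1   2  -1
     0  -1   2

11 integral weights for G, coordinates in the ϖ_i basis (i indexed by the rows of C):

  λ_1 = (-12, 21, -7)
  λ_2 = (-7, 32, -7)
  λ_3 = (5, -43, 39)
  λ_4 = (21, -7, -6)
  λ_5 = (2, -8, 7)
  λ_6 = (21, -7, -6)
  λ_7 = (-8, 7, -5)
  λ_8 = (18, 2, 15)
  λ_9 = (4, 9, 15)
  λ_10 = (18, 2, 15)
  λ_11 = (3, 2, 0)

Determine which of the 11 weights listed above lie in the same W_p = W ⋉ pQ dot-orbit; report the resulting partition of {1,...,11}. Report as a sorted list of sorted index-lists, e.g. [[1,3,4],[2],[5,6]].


Type A_3, rank 3, |W|=24; reorder rows/cols to standard.

λ_j+ρ reflected into Ā_23 (⟨·,θ^∨⟩≤23); 3-tuples as given:

    λ_1 → (11, 5, 6)
    λ_2 → (4, 13, 4)
    λ_3 → (4, 13, 4)
    λ_4 → (11, 5, 6)
    λ_5 → (4, 3, 1)
    λ_6 → (11, 5, 6)
    λ_7 → (4, 3, 1)
    λ_8 → (4, 3, 1)
    λ_9 → (3, 7, 8)
    λ_10 → (4, 3, 1)
    λ_11 → (4, 3, 1)

Partition of {1..11} into 4 W_23-dot-orbits:

[[1, 4, 6], [2, 3], [5, 7, 8, 10, 11], [9]]


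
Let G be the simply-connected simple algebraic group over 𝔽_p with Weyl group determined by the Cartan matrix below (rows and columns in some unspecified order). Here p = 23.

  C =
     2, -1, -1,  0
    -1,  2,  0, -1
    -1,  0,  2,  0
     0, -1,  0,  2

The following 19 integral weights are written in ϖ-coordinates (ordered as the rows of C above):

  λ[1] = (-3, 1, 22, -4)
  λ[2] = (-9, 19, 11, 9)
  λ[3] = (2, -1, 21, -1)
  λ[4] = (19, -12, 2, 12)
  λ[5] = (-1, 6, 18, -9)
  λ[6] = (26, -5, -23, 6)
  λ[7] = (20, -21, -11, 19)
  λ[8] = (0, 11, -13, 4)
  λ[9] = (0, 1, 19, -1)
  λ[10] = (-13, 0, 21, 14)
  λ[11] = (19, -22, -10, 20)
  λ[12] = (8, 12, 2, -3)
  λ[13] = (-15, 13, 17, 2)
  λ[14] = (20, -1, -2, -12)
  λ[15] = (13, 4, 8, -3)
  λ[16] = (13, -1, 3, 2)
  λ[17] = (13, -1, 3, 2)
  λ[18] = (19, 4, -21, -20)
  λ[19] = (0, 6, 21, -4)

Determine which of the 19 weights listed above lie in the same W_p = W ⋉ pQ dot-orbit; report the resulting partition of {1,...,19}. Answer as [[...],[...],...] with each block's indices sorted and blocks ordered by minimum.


A_4 Cartan matrix, 4 simple roots permuted; ρ=(1,1,1,1).

Folding the 19 weights λ_j+ρ into Ā_23 (reps in the given 4-coord order):

  λ_1+ρ ↦ (1, 2, 20, 0) · λ_2+ρ ↦ (1, 11, 7, 1) · λ_3+ρ ↦ (1, 2, 20, 0) · λ_4+ρ ↦ (9, 11, 1, 0) · λ_5+ρ ↦ (1, 0, 15, 4) · λ_6+ρ ↦ (1, 0, 15, 4) · λ_7+ρ ↦ (9, 11, 1, 0) · λ_8+ρ ↦ (11, 1, 1, 5) · λ_9+ρ ↦ (1, 2, 20, 0) · λ_10+ρ ↦ (1, 11, 7, 1) · λ_11+ρ ↦ (9, 11, 1, 0) · λ_12+ρ ↦ (9, 11, 1, 0) · λ_13+ρ ↦ (14, 0, 4, 3) · λ_14+ρ ↦ (9, 11, 1, 0) · λ_15+ρ ↦ (14, 0, 4, 3) · λ_16+ρ ↦ (14, 0, 4, 3) · λ_17+ρ ↦ (14, 0, 4, 3) · λ_18+ρ ↦ (14, 0, 4, 3) · λ_19+ρ ↦ (1, 0, 15, 4)

The 19 indices split into 6 linkage classes (same alcove rep ⇔ same W_23-dot-orbit):

[[1, 3, 9], [2, 10], [4, 7, 11, 12, 14], [5, 6, 19], [8], [13, 15, 16, 17, 18]]


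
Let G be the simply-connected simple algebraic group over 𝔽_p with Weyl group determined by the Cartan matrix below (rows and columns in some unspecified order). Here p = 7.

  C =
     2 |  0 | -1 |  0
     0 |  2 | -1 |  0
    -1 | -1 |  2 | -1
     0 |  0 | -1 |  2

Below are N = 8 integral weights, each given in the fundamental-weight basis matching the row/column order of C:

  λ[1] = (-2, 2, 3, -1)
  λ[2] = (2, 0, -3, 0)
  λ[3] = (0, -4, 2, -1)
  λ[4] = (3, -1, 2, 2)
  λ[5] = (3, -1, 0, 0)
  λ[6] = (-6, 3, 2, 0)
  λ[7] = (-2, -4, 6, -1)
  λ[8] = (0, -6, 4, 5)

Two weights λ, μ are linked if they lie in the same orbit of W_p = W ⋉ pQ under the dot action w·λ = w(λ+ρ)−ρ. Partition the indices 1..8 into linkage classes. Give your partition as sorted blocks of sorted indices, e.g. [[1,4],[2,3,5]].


C ↔ D_4 under row/col permutation; |W(D_4)| = 192.

Alcove-folded reps (p=7, 8 weights, presented ϖ-order):

  λ_1+ρ ↦ (1, 3, 0, 0)
  λ_2+ρ ↦ (1, 1, 0, 1)
  λ_3+ρ ↦ (1, 3, 0, 0)
  λ_4+ρ ↦ (1, 3, 0, 0)
  λ_5+ρ ↦ (4, 0, 1, 1)
  λ_6+ρ ↦ (3, 2, 0, 1)
  λ_7+ρ ↦ (1, 3, 0, 0)
  λ_8+ρ ↦ (4, 0, 1, 1)

Grouping the 8 weights by Ā_7-representative: 4 linkage classes.

[[1, 3, 4, 7], [2], [5, 8], [6]]
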